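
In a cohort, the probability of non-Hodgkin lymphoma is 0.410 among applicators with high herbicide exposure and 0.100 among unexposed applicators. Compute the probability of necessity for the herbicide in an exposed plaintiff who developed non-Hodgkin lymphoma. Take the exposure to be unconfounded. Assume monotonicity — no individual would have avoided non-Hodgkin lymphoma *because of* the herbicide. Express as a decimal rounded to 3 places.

PN ≈ 0.756

Let p₁ = 0.41, p₀ = 0.1.
Under exogeneity and monotonicity, PN = (p₁ − p₀) / p₁.
PN = (0.41 − 0.1) / 0.41 = 0.31 / 0.41 ≈ 0.7561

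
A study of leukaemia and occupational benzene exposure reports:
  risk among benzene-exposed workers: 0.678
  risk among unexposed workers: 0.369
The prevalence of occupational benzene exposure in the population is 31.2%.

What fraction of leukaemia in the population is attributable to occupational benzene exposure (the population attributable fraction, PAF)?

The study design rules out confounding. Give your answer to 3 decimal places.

Let p₁ = 0.678, p₀ = 0.369.
Overall risk P(Y=1) = π·p₁ + (1−π)·p₀ = 0.312×0.678 + 0.688×0.369 = 0.46541.
Under exogeneity, PAF = [P(Y=1) − p₀] / P(Y=1).
PAF = (0.46541 − 0.369) / 0.46541 ≈ 0.2071

PAF ≈ 0.207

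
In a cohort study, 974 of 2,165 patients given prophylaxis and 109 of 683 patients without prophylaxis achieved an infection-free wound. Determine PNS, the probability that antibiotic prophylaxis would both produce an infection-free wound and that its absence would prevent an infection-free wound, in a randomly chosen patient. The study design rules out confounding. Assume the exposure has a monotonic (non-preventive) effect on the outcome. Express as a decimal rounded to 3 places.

PNS ≈ 0.290

p₁ = P(outcome | exposed) = 974/2165 = 0.44988
p₀ = P(outcome | unexposed) = 109/683 = 0.15959
Under exogeneity and monotonicity, PNS = p₁ − p₀.
PNS = 0.44988 − 0.15959 = 0.29029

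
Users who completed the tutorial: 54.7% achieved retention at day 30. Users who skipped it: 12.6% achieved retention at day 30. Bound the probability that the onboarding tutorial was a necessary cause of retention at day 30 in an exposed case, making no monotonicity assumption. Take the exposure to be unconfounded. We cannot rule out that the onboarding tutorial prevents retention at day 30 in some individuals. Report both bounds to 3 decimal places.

p₁ = 0.547, p₀ = 0.126.
Under exogeneity alone the bounds on PN are max{0,(p₁−p₀)/p₁} ≤ PN ≤ min{1,(1−p₀)/p₁}.
  lower = (p₁ − p₀)/p₁ = 0.421 / 0.547 ≈ 0.7697
  upper = min{1, (1 − p₀)/p₁} = 0.874 / 0.547 ≈ 1.5978 → capped at 1

0.770 ≤ PN ≤ 1.000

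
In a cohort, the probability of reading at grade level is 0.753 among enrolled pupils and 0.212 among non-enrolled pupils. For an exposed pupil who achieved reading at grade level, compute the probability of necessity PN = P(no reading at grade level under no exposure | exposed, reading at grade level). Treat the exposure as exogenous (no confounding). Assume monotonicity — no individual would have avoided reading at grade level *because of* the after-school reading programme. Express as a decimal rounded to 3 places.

PN ≈ 0.718

Let p₁ = 0.753, p₀ = 0.212.
Under exogeneity and monotonicity, PN = (p₁ − p₀) / p₁.
PN = (0.753 − 0.212) / 0.753 = 0.541 / 0.753 ≈ 0.7185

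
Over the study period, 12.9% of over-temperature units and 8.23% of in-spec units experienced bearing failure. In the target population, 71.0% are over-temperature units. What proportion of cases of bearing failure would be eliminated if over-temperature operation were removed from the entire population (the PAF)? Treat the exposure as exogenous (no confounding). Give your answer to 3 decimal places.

PAF ≈ 0.287

p₁ = 0.129, p₀ = 0.0823.
Overall risk P(Y=1) = π·p₁ + (1−π)·p₀ = 0.71×0.129 + 0.29×0.0823 = 0.11546.
Under exogeneity, PAF = [P(Y=1) − p₀] / P(Y=1).
PAF = (0.11546 − 0.0823) / 0.11546 ≈ 0.2872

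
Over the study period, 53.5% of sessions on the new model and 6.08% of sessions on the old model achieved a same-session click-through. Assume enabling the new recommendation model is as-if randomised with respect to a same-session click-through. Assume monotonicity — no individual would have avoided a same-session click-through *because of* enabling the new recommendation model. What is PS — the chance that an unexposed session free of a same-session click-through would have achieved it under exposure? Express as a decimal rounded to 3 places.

p₁ = 0.535, p₀ = 0.0608.
Under exogeneity and monotonicity, PS = (p₁ − p₀) / (1 − p₀).
PS = (0.535 − 0.0608) / (1 − 0.0608) = 0.4742 / 0.9392 ≈ 0.5049

PS ≈ 0.505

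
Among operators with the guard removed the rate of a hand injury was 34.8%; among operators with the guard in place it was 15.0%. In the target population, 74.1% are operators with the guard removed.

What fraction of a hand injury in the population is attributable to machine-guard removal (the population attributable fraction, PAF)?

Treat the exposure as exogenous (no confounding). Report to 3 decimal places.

PAF ≈ 0.494

p₁ = 0.348, p₀ = 0.15.
Overall risk P(Y=1) = π·p₁ + (1−π)·p₀ = 0.741×0.348 + 0.259×0.15 = 0.29672.
Under exogeneity, PAF = [P(Y=1) − p₀] / P(Y=1).
PAF = (0.29672 − 0.15) / 0.29672 ≈ 0.4945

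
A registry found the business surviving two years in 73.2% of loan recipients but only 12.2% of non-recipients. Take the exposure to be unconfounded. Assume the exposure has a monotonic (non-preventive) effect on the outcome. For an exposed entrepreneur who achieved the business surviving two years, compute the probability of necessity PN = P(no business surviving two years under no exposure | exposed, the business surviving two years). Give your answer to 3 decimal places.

p₁ = 0.732, p₀ = 0.122.
Under exogeneity and monotonicity, PN = (p₁ − p₀) / p₁.
PN = (0.732 − 0.122) / 0.732 = 0.61 / 0.732 ≈ 0.8333

PN ≈ 0.833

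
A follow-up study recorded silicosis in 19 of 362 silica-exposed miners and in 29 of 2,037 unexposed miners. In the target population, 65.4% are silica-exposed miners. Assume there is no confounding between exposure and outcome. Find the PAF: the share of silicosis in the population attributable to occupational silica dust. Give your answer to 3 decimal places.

p₁ = P(outcome | exposed) = 19/362 = 0.052486
p₀ = P(outcome | unexposed) = 29/2037 = 0.014237
Overall risk P(Y=1) = π·p₁ + (1−π)·p₀ = 0.654×0.052486 + 0.346×0.014237 = 0.039252.
Under exogeneity, PAF = [P(Y=1) − p₀] / P(Y=1).
PAF = (0.039252 − 0.014237) / 0.039252 ≈ 0.6373

PAF ≈ 0.637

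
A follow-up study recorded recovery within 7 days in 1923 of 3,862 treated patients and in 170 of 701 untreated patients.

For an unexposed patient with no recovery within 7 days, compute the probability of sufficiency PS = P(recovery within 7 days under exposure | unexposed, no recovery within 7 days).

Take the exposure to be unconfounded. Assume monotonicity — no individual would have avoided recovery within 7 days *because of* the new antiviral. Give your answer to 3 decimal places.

PS ≈ 0.337

p₁ = P(outcome | exposed) = 1923/3862 = 0.49793
p₀ = P(outcome | unexposed) = 170/701 = 0.24251
Under exogeneity and monotonicity, PS = (p₁ − p₀) / (1 − p₀).
PS = (0.49793 − 0.24251) / (1 − 0.24251) = 0.25542 / 0.75749 ≈ 0.3372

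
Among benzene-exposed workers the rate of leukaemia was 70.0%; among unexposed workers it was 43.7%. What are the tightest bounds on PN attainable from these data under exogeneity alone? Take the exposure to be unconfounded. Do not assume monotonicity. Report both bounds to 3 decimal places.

0.376 ≤ PN ≤ 0.804

p₁ = 0.7, p₀ = 0.437.
Under exogeneity alone the bounds on PN are max{0,(p₁−p₀)/p₁} ≤ PN ≤ min{1,(1−p₀)/p₁}.
  lower = (p₁ − p₀)/p₁ = 0.263 / 0.7 ≈ 0.3757
  upper = min{1, (1 − p₀)/p₁} = 0.563 / 0.7 ≈ 0.8043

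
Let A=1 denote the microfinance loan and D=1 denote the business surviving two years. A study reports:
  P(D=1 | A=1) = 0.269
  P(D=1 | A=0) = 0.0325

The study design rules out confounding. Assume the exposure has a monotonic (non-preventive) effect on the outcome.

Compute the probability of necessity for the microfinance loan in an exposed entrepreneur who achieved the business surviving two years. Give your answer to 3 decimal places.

PN ≈ 0.879

Let p₁ = 0.269, p₀ = 0.0325.
Under exogeneity and monotonicity, PN = (p₁ − p₀) / p₁.
PN = (0.269 − 0.0325) / 0.269 = 0.2365 / 0.269 ≈ 0.8792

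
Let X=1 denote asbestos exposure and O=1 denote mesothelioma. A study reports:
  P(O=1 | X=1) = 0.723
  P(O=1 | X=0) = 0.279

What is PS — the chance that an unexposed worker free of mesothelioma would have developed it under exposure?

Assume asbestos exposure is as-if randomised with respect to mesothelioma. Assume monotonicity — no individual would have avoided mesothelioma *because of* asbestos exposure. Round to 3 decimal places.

PS ≈ 0.616

Let p₁ = 0.723, p₀ = 0.279.
Under exogeneity and monotonicity, PS = (p₁ − p₀) / (1 − p₀).
PS = (0.723 − 0.279) / (1 − 0.279) = 0.444 / 0.721 ≈ 0.6158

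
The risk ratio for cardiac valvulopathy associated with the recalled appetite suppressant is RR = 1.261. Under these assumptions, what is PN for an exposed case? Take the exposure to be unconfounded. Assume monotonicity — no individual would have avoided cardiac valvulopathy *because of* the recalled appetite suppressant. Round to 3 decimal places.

PN ≈ 0.207

Under exogeneity and monotonicity, PN = (RR − 1) / RR = 1 − 1/RR.
PN = (1.261 − 1) / 1.261 = 0.261 / 1.261 ≈ 0.2070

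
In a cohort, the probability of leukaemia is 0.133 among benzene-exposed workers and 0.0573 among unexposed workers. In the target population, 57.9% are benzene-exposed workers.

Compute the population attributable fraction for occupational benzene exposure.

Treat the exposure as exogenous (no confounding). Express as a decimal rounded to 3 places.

Let p₁ = 0.133, p₀ = 0.0573.
Overall risk P(Y=1) = π·p₁ + (1−π)·p₀ = 0.579×0.133 + 0.421×0.0573 = 0.10113.
Under exogeneity, PAF = [P(Y=1) − p₀] / P(Y=1).
PAF = (0.10113 − 0.0573) / 0.10113 ≈ 0.4334

PAF ≈ 0.433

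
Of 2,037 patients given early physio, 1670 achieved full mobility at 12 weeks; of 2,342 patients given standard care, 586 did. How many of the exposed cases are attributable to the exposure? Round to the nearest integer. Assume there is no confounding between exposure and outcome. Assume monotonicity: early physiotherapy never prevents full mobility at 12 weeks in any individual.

p₁ = P(outcome | exposed) = 1670/2037 = 0.81983
p₀ = P(outcome | unexposed) = 586/2342 = 0.25021
PN = (p₁ − p₀)/p₁ = (0.81983 − 0.25021) / 0.81983 ≈ 0.69480.
Attributable cases ≈ PN × (exposed cases) = 0.69480 × 1670 ≈ 1160.32.

about 1160 cases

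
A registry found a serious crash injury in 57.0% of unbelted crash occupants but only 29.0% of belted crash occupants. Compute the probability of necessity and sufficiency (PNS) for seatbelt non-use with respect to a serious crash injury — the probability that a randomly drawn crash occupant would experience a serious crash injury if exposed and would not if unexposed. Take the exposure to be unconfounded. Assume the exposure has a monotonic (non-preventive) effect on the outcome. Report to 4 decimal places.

PNS ≈ 0.2800

p₁ = 0.57, p₀ = 0.29.
Under exogeneity and monotonicity, PNS = p₁ − p₀.
PNS = 0.57 − 0.29 = 0.28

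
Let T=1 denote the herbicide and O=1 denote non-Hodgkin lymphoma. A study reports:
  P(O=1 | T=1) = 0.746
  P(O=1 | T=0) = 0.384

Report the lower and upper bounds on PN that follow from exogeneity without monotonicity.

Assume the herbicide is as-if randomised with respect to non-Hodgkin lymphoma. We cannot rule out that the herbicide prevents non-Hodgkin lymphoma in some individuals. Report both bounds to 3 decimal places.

0.485 ≤ PN ≤ 0.826

Let p₁ = 0.746, p₀ = 0.384.
Under exogeneity alone the bounds on PN are max{0,(p₁−p₀)/p₁} ≤ PN ≤ min{1,(1−p₀)/p₁}.
  lower = (p₁ − p₀)/p₁ = 0.362 / 0.746 ≈ 0.4853
  upper = min{1, (1 − p₀)/p₁} = 0.616 / 0.746 ≈ 0.8257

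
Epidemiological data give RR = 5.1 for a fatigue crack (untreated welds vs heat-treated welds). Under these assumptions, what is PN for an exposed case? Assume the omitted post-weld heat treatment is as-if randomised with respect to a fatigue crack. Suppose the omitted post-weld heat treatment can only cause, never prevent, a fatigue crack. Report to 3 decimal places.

Under exogeneity and monotonicity, PN = (RR − 1) / RR = 1 − 1/RR.
PN = (5.1 − 1) / 5.1 = 4.1 / 5.1 ≈ 0.8039

PN ≈ 0.804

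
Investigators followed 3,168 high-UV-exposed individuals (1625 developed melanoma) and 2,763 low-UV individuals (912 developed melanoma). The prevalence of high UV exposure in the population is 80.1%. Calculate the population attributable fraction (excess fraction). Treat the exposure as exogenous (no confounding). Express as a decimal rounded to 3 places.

PAF ≈ 0.307

p₁ = P(outcome | exposed) = 1625/3168 = 0.51294
p₀ = P(outcome | unexposed) = 912/2763 = 0.33008
Overall risk P(Y=1) = π·p₁ + (1−π)·p₀ = 0.801×0.51294 + 0.199×0.33008 = 0.47655.
Under exogeneity, PAF = [P(Y=1) − p₀] / P(Y=1).
PAF = (0.47655 − 0.33008) / 0.47655 ≈ 0.3074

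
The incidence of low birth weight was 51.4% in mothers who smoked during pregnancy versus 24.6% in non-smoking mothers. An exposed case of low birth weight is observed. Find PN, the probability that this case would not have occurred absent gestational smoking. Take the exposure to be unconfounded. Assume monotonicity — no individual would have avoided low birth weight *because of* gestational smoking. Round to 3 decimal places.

p₁ = 0.514, p₀ = 0.246.
Under exogeneity and monotonicity, PN = (p₁ − p₀) / p₁.
PN = (0.514 − 0.246) / 0.514 = 0.268 / 0.514 ≈ 0.5214

PN ≈ 0.521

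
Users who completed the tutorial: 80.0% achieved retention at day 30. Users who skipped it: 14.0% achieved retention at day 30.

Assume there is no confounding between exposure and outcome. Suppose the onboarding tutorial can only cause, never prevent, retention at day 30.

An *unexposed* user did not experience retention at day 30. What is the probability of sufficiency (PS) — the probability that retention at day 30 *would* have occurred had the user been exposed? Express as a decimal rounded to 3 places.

p₁ = 0.8, p₀ = 0.14.
Under exogeneity and monotonicity, PS = (p₁ − p₀) / (1 − p₀).
PS = (0.8 − 0.14) / (1 − 0.14) = 0.66 / 0.86 ≈ 0.7674

PS ≈ 0.767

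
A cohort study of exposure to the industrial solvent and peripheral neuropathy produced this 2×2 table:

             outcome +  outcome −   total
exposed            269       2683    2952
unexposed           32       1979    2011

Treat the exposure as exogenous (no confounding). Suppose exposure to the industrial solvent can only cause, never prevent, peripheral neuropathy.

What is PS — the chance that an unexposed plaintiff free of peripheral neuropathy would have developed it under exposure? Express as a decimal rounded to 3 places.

p₁ = P(outcome | exposed) = 269/2952 = 0.091125
p₀ = P(outcome | unexposed) = 32/2011 = 0.015912
Under exogeneity and monotonicity, PS = (p₁ − p₀)/(1 − p₀).
PS = (0.091125 − 0.015912) / 0.98409 ≈ 0.0764

PS ≈ 0.076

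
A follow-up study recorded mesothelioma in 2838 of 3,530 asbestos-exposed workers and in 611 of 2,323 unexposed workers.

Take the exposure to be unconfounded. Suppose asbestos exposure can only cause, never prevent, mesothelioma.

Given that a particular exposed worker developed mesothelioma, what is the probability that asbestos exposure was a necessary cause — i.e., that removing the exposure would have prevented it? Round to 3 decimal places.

PN ≈ 0.673

p₁ = P(outcome | exposed) = 2838/3530 = 0.80397
p₀ = P(outcome | unexposed) = 611/2323 = 0.26302
Under exogeneity and monotonicity, PN = (p₁ − p₀) / p₁.
PN = (0.80397 − 0.26302) / 0.80397 = 0.54094 / 0.80397 ≈ 0.6728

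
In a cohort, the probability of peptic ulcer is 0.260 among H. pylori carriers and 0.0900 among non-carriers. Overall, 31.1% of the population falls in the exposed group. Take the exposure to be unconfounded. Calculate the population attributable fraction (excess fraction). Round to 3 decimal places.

PAF ≈ 0.370

Let p₁ = 0.26, p₀ = 0.09.
Overall risk P(Y=1) = π·p₁ + (1−π)·p₀ = 0.311×0.26 + 0.689×0.09 = 0.14287.
Under exogeneity, PAF = [P(Y=1) − p₀] / P(Y=1).
PAF = (0.14287 − 0.09) / 0.14287 ≈ 0.3701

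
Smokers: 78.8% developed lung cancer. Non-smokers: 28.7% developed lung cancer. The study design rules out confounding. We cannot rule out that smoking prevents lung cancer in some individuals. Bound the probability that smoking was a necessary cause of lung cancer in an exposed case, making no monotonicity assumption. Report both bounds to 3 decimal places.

p₁ = 0.788, p₀ = 0.287.
Under exogeneity alone the bounds on PN are max{0,(p₁−p₀)/p₁} ≤ PN ≤ min{1,(1−p₀)/p₁}.
  lower = (p₁ − p₀)/p₁ = 0.501 / 0.788 ≈ 0.6358
  upper = min{1, (1 − p₀)/p₁} = 0.713 / 0.788 ≈ 0.9048

0.636 ≤ PN ≤ 0.905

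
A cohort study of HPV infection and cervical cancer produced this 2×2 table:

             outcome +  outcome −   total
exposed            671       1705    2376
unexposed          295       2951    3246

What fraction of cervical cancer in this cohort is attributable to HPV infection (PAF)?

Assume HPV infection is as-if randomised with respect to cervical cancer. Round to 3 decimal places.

PAF ≈ 0.471

p₁ = P(outcome | exposed) = 671/2376 = 0.28241
p₀ = P(outcome | unexposed) = 295/3246 = 0.090881
Exposure prevalence π = 2376/5622 = 0.42263; overall risk P(Y=1) = 0.17182.
Under exogeneity, PAF = [P(Y=1) − p₀]/P(Y=1).
PAF = (0.17182 − 0.090881) / 0.17182 ≈ 0.4711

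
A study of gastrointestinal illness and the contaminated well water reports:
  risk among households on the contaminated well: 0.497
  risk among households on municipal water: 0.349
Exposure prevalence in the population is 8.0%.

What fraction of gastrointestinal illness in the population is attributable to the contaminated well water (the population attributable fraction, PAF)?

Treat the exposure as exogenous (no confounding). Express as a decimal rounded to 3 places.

Let p₁ = 0.497, p₀ = 0.349.
Overall risk P(Y=1) = π·p₁ + (1−π)·p₀ = 0.08×0.497 + 0.92×0.349 = 0.36084.
Under exogeneity, PAF = [P(Y=1) − p₀] / P(Y=1).
PAF = (0.36084 − 0.349) / 0.36084 ≈ 0.0328

PAF ≈ 0.033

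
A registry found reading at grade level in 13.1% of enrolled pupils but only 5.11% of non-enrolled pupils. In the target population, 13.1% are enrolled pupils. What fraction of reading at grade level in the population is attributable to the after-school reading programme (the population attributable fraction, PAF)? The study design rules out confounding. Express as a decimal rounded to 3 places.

p₁ = 0.131, p₀ = 0.0511.
Overall risk P(Y=1) = π·p₁ + (1−π)·p₀ = 0.131×0.131 + 0.869×0.0511 = 0.061567.
Under exogeneity, PAF = [P(Y=1) − p₀] / P(Y=1).
PAF = (0.061567 − 0.0511) / 0.061567 ≈ 0.1700

PAF ≈ 0.170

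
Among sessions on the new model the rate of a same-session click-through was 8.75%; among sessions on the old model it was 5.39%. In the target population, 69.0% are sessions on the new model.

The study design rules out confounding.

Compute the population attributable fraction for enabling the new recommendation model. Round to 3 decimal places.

p₁ = 0.0875, p₀ = 0.0539.
Overall risk P(Y=1) = π·p₁ + (1−π)·p₀ = 0.69×0.0875 + 0.31×0.0539 = 0.077084.
Under exogeneity, PAF = [P(Y=1) − p₀] / P(Y=1).
PAF = (0.077084 − 0.0539) / 0.077084 ≈ 0.3008

PAF ≈ 0.301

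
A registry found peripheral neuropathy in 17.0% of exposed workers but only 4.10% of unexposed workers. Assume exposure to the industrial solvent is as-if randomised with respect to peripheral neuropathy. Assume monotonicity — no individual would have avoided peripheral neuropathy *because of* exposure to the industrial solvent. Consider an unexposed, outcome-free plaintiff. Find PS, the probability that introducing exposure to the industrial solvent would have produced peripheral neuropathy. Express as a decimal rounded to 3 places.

p₁ = 0.17, p₀ = 0.041.
Under exogeneity and monotonicity, PS = (p₁ − p₀) / (1 − p₀).
PS = (0.17 − 0.041) / (1 − 0.041) = 0.129 / 0.959 ≈ 0.1345

PS ≈ 0.135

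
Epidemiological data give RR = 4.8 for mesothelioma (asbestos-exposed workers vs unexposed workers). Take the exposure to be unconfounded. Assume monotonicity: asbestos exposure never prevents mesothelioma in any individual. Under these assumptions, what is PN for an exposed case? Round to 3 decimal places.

Under exogeneity and monotonicity, PN = (RR − 1) / RR = 1 − 1/RR.
PN = (4.8 − 1) / 4.8 = 3.8 / 4.8 ≈ 0.7917

PN ≈ 0.792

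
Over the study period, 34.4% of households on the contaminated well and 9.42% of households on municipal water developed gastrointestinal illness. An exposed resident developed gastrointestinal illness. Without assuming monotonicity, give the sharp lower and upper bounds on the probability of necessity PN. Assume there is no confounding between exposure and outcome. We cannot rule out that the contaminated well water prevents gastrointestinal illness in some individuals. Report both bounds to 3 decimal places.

p₁ = 0.344, p₀ = 0.0942.
Under exogeneity alone the bounds on PN are max{0,(p₁−p₀)/p₁} ≤ PN ≤ min{1,(1−p₀)/p₁}.
  lower = (p₁ − p₀)/p₁ = 0.2498 / 0.344 ≈ 0.7262
  upper = min{1, (1 − p₀)/p₁} = 0.9058 / 0.344 ≈ 2.6331 → capped at 1

0.726 ≤ PN ≤ 1.000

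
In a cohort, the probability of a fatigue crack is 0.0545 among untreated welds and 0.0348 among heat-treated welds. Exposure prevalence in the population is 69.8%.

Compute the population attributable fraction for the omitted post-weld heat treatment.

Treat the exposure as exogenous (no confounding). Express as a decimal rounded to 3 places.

PAF ≈ 0.283

Let p₁ = 0.0545, p₀ = 0.0348.
Overall risk P(Y=1) = π·p₁ + (1−π)·p₀ = 0.698×0.0545 + 0.302×0.0348 = 0.048551.
Under exogeneity, PAF = [P(Y=1) − p₀] / P(Y=1).
PAF = (0.048551 − 0.0348) / 0.048551 ≈ 0.2832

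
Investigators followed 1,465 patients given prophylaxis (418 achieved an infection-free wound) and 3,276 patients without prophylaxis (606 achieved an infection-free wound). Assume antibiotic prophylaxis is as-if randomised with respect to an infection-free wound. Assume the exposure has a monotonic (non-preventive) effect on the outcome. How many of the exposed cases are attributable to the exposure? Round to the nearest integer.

p₁ = P(outcome | exposed) = 418/1465 = 0.28532
p₀ = P(outcome | unexposed) = 606/3276 = 0.18498
PN = (p₁ − p₀)/p₁ = (0.28532 − 0.18498) / 0.28532 ≈ 0.35168.
Attributable cases ≈ PN × (exposed cases) = 0.35168 × 418 ≈ 147.00.

about 147 cases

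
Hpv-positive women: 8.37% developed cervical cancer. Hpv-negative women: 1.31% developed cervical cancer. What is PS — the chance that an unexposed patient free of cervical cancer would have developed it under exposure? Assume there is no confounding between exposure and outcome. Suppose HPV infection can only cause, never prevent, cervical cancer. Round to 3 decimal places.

p₁ = 0.0837, p₀ = 0.0131.
Under exogeneity and monotonicity, PS = (p₁ − p₀) / (1 − p₀).
PS = (0.0837 − 0.0131) / (1 − 0.0131) = 0.0706 / 0.9869 ≈ 0.0715

PS ≈ 0.072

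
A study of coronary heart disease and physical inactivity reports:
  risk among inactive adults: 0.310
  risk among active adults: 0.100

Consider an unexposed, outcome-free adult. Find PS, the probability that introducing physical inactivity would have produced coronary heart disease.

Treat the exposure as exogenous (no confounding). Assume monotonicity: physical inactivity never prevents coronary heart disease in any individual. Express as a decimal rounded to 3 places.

PS ≈ 0.233

Let p₁ = 0.31, p₀ = 0.1.
Under exogeneity and monotonicity, PS = (p₁ − p₀) / (1 − p₀).
PS = (0.31 − 0.1) / (1 − 0.1) = 0.21 / 0.9 ≈ 0.2333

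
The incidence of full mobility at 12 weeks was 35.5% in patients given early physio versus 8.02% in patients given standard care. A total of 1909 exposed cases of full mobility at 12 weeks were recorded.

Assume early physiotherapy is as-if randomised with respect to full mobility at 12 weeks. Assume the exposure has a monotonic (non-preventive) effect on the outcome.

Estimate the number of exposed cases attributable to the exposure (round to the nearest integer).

p₁ = 0.355, p₀ = 0.0802.
PN = (p₁ − p₀)/p₁ = (0.355 − 0.0802) / 0.355 ≈ 0.77408.
Attributable cases ≈ PN × (exposed cases) = 0.77408 × 1909 ≈ 1477.73.

about 1478 cases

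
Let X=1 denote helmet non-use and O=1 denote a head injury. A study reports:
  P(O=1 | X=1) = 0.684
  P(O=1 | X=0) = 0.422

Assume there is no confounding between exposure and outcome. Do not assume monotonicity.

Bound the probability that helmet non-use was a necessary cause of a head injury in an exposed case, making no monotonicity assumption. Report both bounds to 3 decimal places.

0.383 ≤ PN ≤ 0.845

Let p₁ = 0.684, p₀ = 0.422.
Under exogeneity alone the bounds on PN are max{0,(p₁−p₀)/p₁} ≤ PN ≤ min{1,(1−p₀)/p₁}.
  lower = (p₁ − p₀)/p₁ = 0.262 / 0.684 ≈ 0.3830
  upper = min{1, (1 − p₀)/p₁} = 0.578 / 0.684 ≈ 0.8450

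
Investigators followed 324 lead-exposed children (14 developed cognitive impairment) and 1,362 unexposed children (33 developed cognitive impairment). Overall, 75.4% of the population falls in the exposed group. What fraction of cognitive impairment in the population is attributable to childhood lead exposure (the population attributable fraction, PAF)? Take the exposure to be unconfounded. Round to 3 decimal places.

PAF ≈ 0.371

p₁ = P(outcome | exposed) = 14/324 = 0.04321
p₀ = P(outcome | unexposed) = 33/1362 = 0.024229
Overall risk P(Y=1) = π·p₁ + (1−π)·p₀ = 0.754×0.04321 + 0.246×0.024229 = 0.038541.
Under exogeneity, PAF = [P(Y=1) − p₀] / P(Y=1).
PAF = (0.038541 − 0.024229) / 0.038541 ≈ 0.3713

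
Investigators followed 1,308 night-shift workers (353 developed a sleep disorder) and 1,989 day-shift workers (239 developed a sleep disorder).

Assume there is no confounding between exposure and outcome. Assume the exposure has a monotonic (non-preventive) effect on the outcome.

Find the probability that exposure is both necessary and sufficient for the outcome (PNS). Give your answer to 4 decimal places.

p₁ = P(outcome | exposed) = 353/1308 = 0.26988
p₀ = P(outcome | unexposed) = 239/1989 = 0.12016
Under exogeneity and monotonicity, PNS = p₁ − p₀.
PNS = 0.26988 − 0.12016 = 0.14972

PNS ≈ 0.1497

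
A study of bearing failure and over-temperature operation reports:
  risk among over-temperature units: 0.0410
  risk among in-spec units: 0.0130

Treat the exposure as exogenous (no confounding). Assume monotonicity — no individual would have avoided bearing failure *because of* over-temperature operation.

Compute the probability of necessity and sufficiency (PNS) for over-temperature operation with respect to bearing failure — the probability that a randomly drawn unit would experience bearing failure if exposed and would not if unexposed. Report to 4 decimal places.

PNS ≈ 0.0280

Let p₁ = 0.041, p₀ = 0.013.
Under exogeneity and monotonicity, PNS = p₁ − p₀.
PNS = 0.041 − 0.013 = 0.028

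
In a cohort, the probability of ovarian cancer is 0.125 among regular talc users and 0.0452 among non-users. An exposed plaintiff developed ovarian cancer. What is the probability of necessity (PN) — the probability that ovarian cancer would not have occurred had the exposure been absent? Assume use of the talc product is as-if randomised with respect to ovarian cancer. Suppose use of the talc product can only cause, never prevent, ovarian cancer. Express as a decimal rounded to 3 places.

Let p₁ = 0.125, p₀ = 0.0452.
Under exogeneity and monotonicity, PN = (p₁ − p₀) / p₁.
PN = (0.125 − 0.0452) / 0.125 = 0.0798 / 0.125 ≈ 0.6384

PN ≈ 0.638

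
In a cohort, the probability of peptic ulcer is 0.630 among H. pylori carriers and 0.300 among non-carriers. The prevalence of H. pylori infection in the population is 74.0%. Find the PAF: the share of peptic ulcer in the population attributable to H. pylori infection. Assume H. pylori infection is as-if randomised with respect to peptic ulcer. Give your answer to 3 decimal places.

Let p₁ = 0.63, p₀ = 0.3.
Overall risk P(Y=1) = π·p₁ + (1−π)·p₀ = 0.74×0.63 + 0.26×0.3 = 0.5442.
Under exogeneity, PAF = [P(Y=1) − p₀] / P(Y=1).
PAF = (0.5442 − 0.3) / 0.5442 ≈ 0.4487

PAF ≈ 0.449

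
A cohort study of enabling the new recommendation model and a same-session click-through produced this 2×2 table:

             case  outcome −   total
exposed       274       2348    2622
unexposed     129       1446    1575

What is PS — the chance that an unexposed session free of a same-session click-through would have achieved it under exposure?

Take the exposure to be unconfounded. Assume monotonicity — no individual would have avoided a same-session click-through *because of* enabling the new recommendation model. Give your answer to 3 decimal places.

p₁ = P(outcome | exposed) = 274/2622 = 0.1045
p₀ = P(outcome | unexposed) = 129/1575 = 0.081905
Under exogeneity and monotonicity, PS = (p₁ − p₀) / (1 − p₀).
PS = (0.1045 − 0.081905) / (1 − 0.081905) = 0.022596 / 0.9181 ≈ 0.0246

PS ≈ 0.025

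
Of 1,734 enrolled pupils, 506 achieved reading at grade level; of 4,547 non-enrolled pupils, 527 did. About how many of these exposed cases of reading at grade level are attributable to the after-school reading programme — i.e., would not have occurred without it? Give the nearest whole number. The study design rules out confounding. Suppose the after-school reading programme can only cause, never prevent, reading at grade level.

about 305 cases

p₁ = P(outcome | exposed) = 506/1734 = 0.29181
p₀ = P(outcome | unexposed) = 527/4547 = 0.1159
PN = (p₁ − p₀)/p₁ = (0.29181 − 0.1159) / 0.29181 ≈ 0.60282.
Attributable cases ≈ PN × (exposed cases) = 0.60282 × 506 ≈ 305.03.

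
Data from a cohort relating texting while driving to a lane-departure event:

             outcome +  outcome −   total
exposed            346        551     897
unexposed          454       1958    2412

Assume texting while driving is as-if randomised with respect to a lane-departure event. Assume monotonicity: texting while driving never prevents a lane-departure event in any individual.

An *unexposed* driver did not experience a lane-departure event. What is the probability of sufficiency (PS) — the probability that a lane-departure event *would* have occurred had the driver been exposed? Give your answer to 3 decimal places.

PS ≈ 0.243

p₁ = P(outcome | exposed) = 346/897 = 0.38573
p₀ = P(outcome | unexposed) = 454/2412 = 0.18823
Under exogeneity and monotonicity, PS = (p₁ − p₀)/(1 − p₀).
PS = (0.38573 − 0.18823) / 0.81177 ≈ 0.2433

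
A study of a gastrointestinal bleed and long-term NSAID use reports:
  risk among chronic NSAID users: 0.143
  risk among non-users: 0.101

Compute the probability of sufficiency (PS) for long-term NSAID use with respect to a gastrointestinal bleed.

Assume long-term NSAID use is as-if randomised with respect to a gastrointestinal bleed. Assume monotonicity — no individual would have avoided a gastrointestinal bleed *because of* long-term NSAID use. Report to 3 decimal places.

PS ≈ 0.047

Let p₁ = 0.143, p₀ = 0.101.
Under exogeneity and monotonicity, PS = (p₁ − p₀) / (1 − p₀).
PS = (0.143 − 0.101) / (1 − 0.101) = 0.042 / 0.899 ≈ 0.0467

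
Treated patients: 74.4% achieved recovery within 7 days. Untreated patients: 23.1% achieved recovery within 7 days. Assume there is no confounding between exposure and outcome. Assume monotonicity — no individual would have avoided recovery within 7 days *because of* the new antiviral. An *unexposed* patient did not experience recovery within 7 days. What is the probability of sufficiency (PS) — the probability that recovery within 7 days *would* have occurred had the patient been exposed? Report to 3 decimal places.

p₁ = 0.744, p₀ = 0.231.
Under exogeneity and monotonicity, PS = (p₁ − p₀) / (1 − p₀).
PS = (0.744 − 0.231) / (1 − 0.231) = 0.513 / 0.769 ≈ 0.6671

PS ≈ 0.667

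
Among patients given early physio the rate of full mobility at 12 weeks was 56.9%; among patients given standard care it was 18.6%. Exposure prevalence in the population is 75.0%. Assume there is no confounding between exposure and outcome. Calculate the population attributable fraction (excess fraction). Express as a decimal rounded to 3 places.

p₁ = 0.569, p₀ = 0.186.
Overall risk P(Y=1) = π·p₁ + (1−π)·p₀ = 0.75×0.569 + 0.25×0.186 = 0.47325.
Under exogeneity, PAF = [P(Y=1) − p₀] / P(Y=1).
PAF = (0.47325 − 0.186) / 0.47325 ≈ 0.6070

PAF ≈ 0.607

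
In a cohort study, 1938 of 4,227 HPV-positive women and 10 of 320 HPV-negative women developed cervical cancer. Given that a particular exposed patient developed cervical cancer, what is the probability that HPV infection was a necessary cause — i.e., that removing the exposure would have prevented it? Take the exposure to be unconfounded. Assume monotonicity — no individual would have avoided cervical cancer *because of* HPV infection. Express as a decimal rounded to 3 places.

p₁ = P(outcome | exposed) = 1938/4227 = 0.45848
p₀ = P(outcome | unexposed) = 10/320 = 0.03125
Under exogeneity and monotonicity, PN = (p₁ − p₀) / p₁.
PN = (0.45848 − 0.03125) / 0.45848 = 0.42723 / 0.45848 ≈ 0.9318

PN ≈ 0.932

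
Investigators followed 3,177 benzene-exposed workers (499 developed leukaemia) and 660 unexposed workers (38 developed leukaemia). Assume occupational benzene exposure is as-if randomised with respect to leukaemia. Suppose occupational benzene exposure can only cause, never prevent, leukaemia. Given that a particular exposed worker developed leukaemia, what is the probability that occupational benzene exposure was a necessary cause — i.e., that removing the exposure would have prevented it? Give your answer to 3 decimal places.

PN ≈ 0.633

p₁ = P(outcome | exposed) = 499/3177 = 0.15707
p₀ = P(outcome | unexposed) = 38/660 = 0.057576
Under exogeneity and monotonicity, PN = (p₁ − p₀) / p₁.
PN = (0.15707 − 0.057576) / 0.15707 = 0.099491 / 0.15707 ≈ 0.6334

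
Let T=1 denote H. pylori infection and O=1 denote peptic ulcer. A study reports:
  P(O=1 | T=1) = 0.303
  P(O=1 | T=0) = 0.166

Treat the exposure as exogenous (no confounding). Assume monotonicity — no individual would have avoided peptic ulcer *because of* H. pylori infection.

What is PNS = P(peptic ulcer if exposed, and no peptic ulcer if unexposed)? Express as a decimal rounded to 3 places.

Let p₁ = 0.303, p₀ = 0.166.
Under exogeneity and monotonicity, PNS = p₁ − p₀.
PNS = 0.303 − 0.166 = 0.137

PNS ≈ 0.137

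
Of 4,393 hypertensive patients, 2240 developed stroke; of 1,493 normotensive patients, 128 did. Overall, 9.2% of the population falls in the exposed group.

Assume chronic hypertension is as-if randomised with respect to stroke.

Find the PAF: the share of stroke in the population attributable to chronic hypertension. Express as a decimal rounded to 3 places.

p₁ = P(outcome | exposed) = 2240/4393 = 0.5099
p₀ = P(outcome | unexposed) = 128/1493 = 0.085733
Overall risk P(Y=1) = π·p₁ + (1−π)·p₀ = 0.092×0.5099 + 0.908×0.085733 = 0.12476.
Under exogeneity, PAF = [P(Y=1) − p₀] / P(Y=1).
PAF = (0.12476 − 0.085733) / 0.12476 ≈ 0.3128

PAF ≈ 0.313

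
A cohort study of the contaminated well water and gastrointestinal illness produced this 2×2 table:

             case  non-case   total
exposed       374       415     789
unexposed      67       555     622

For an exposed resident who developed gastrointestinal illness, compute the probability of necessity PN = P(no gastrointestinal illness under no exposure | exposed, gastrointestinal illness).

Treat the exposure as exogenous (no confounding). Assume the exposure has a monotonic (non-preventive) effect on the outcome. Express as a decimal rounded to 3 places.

p₁ = P(outcome | exposed) = 374/789 = 0.47402
p₀ = P(outcome | unexposed) = 67/622 = 0.10772
Under exogeneity and monotonicity, PN = (p₁ − p₀) / p₁.
PN = (0.47402 − 0.10772) / 0.47402 = 0.3663 / 0.47402 ≈ 0.7728

PN ≈ 0.773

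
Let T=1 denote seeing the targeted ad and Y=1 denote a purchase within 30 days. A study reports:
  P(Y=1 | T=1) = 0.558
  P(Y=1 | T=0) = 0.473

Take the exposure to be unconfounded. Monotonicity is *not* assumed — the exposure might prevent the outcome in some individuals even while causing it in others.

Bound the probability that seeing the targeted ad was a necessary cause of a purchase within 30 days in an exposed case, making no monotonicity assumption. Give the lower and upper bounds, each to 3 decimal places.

Let p₁ = 0.558, p₀ = 0.473.
Under exogeneity alone the bounds on PN are max{0,(p₁−p₀)/p₁} ≤ PN ≤ min{1,(1−p₀)/p₁}.
  lower = (p₁ − p₀)/p₁ = 0.085 / 0.558 ≈ 0.1523
  upper = min{1, (1 − p₀)/p₁} = 0.527 / 0.558 ≈ 0.9444

0.152 ≤ PN ≤ 0.944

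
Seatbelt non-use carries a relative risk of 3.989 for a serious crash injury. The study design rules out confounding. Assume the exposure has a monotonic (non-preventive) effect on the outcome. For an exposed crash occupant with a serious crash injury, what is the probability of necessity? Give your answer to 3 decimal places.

Under exogeneity and monotonicity, PN = (RR − 1) / RR = 1 − 1/RR.
PN = (3.989 − 1) / 3.989 = 2.989 / 3.989 ≈ 0.7493

PN ≈ 0.749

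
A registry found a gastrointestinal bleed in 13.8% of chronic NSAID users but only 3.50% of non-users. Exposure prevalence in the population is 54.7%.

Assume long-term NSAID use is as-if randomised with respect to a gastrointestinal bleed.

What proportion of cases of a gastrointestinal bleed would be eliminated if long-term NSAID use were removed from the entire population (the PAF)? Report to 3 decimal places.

p₁ = 0.138, p₀ = 0.035.
Overall risk P(Y=1) = π·p₁ + (1−π)·p₀ = 0.547×0.138 + 0.453×0.035 = 0.091341.
Under exogeneity, PAF = [P(Y=1) − p₀] / P(Y=1).
PAF = (0.091341 − 0.035) / 0.091341 ≈ 0.6168

PAF ≈ 0.617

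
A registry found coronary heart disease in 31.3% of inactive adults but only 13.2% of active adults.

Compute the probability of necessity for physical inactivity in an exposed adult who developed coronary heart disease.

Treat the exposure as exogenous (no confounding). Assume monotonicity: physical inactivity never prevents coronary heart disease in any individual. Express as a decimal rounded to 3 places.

p₁ = 0.313, p₀ = 0.132.
Under exogeneity and monotonicity, PN = (p₁ − p₀) / p₁.
PN = (0.313 − 0.132) / 0.313 = 0.181 / 0.313 ≈ 0.5783

PN ≈ 0.578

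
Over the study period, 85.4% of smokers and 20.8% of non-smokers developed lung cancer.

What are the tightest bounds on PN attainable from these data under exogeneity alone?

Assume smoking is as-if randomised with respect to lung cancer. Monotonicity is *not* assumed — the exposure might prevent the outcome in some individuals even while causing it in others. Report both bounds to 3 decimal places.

0.756 ≤ PN ≤ 0.927

p₁ = 0.854, p₀ = 0.208.
Under exogeneity alone the bounds on PN are max{0,(p₁−p₀)/p₁} ≤ PN ≤ min{1,(1−p₀)/p₁}.
  lower = (p₁ − p₀)/p₁ = 0.646 / 0.854 ≈ 0.7564
  upper = min{1, (1 − p₀)/p₁} = 0.792 / 0.854 ≈ 0.9274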